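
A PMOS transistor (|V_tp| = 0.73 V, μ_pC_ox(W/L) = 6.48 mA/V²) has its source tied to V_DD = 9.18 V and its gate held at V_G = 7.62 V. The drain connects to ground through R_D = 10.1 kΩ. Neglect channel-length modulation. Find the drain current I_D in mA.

I_D = 0.890 mA

V_SG = V_DD − V_G = 9.18 − 7.62 = 1.56 V, so V_ov = 1.56 − 0.73 = 0.83 V.
Assume saturation: I_D = ½ k_p V_ov² = 0.5 × 6.48 × 0.83² = 2.23 mA, giving V_SD = V_DD − I_D R_D = 9.18 − 2.23 × 10.1 = -13.4 V.
But -13.4 V < V_ov = 0.83 V, so the device is actually in triode.
In triode I_D = k_p[V_ov V_SD − ½ V_SD²] and I_D = (V_DD − V_SD)/R_D. Equating: 32.7 V_SD² − 55.32 V_SD + 9.18 = 0, giving V_SD = 0.187 V (the root below V_ov).
I_D = (9.18 − 0.187) / 10.1 = 0.89 mA.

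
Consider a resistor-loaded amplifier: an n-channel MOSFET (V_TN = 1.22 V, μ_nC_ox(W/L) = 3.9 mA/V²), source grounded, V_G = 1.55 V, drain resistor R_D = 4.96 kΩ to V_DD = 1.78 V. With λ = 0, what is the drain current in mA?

V_GS = V_G = 1.55 V, so V_ov = 1.55 − 1.22 = 0.33 V.
Assume saturation: I_D = ½ k_n V_ov² = 0.5 × 3.9 × 0.33² = 0.212 mA, giving V_DS = V_DD − I_D R_D = 1.78 − 0.212 × 4.96 = 0.727 V.
V_DS = 0.727 V ≥ V_ov = 0.33 V, confirming saturation.

I_D = 0.212 mA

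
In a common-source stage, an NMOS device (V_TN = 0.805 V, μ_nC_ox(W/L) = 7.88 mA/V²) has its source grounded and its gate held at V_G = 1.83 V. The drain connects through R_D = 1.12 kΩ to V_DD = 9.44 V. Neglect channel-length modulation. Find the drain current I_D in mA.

V_GS = V_G = 1.83 V, so V_ov = 1.83 − 0.805 = 1.02 V.
Assume saturation: I_D = ½ k_n V_ov² = 0.5 × 7.88 × 1.02² = 4.14 mA, giving V_DS = V_DD − I_D R_D = 9.44 − 4.14 × 1.12 = 4.8 V.
V_DS = 4.8 V ≥ V_ov = 1.02 V, confirming saturation.

I_D = 4.14 mA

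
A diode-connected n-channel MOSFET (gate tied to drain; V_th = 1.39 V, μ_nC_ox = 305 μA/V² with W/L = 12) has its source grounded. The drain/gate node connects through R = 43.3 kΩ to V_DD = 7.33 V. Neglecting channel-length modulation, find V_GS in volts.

V_GS = 1.66 V

With gate tied to drain, V_GS = V_DS ≥ V_GS − V_th, so the device is in saturation.
k_n = μ_nC_ox · (W/L) = 3.66 mA/V².
KCL at the drain: ½ k_n (V_GS − V_th)² = (V_DD − V_GS)/R.
Let x = V_GS − 1.39. Then 79.2 x² + x − 5.94 = 0, giving x = 0.268 V (positive root), so V_GS = 1.66 V.
I_D = (V_DD − V_GS)/R = (7.33 − 1.66) / 43.3 = 0.131 mA.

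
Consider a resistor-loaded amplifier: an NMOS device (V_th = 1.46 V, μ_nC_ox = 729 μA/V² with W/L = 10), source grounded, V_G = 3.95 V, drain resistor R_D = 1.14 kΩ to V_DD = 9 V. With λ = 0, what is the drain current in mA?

V_GS = V_G = 3.95 V, so V_ov = 3.95 − 1.46 = 2.49 V.
k_n = μ_nC_ox · (W/L) = 7.29 mA/V².
Assume saturation: I_D = ½ k_n V_ov² = 0.5 × 7.29 × 2.49² = 22.6 mA, giving V_DS = V_DD − I_D R_D = 9 − 22.6 × 1.14 = -16.8 V.
But -16.8 V < V_ov = 2.49 V, so the device is actually in triode.
In triode I_D = k_n[V_ov V_DS − ½ V_DS²] and I_D = (V_DD − V_DS)/R_D. Equating: 4.16 V_DS² − 21.69 V_DS + 9 = 0, giving V_DS = 0.454 V (the root below V_ov).
I_D = (9 − 0.454) / 1.14 = 7.5 mA.

I_D = 7.50 mA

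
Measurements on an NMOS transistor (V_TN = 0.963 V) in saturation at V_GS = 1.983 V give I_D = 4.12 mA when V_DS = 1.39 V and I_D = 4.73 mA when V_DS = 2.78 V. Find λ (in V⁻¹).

λ = 0.125 V⁻¹

With V_GS fixed, I_D ∝ (1 + λ V_DS) in saturation, so I_D2/I_D1 = (1 + λ V_DS2)/(1 + λ V_DS1).
4.73/4.12 = 1.148 = (1 + 2.78 λ)/(1 + 1.39 λ).
Solving: λ (I_D1 V_DS2 − I_D2 V_DS1) = I_D2 − I_D1, so λ = (4.73 − 4.12) / (4.12 × 2.78 − 4.73 × 1.39) = 0.61 / 4.88 = 0.125 V⁻¹.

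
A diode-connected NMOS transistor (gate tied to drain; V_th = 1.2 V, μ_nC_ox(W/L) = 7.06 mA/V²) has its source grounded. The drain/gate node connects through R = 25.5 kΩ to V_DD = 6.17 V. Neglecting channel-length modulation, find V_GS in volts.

V_GS = 1.43 V

With gate tied to drain, V_GS = V_DS ≥ V_GS − V_th, so the device is in saturation.
KCL at the drain: ½ k_n (V_GS − V_th)² = (V_DD − V_GS)/R.
Let x = V_GS − 1.2. Then 90 x² + x − 4.97 = 0, giving x = 0.229 V (positive root), so V_GS = 1.43 V.
I_D = (V_DD − V_GS)/R = (6.17 − 1.43) / 25.5 = 0.186 mA.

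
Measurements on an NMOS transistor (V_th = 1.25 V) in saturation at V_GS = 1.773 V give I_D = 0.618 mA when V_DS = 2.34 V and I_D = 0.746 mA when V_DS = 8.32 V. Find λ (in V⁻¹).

λ = 0.0377 V⁻¹

With V_GS fixed, I_D ∝ (1 + λ V_DS) in saturation, so I_D2/I_D1 = (1 + λ V_DS2)/(1 + λ V_DS1).
0.746/0.618 = 1.207 = (1 + 8.32 λ)/(1 + 2.34 λ).
Solving: λ (I_D1 V_DS2 − I_D2 V_DS1) = I_D2 − I_D1, so λ = (0.746 − 0.618) / (0.618 × 8.32 − 0.746 × 2.34) = 0.128 / 3.4 = 0.0377 V⁻¹.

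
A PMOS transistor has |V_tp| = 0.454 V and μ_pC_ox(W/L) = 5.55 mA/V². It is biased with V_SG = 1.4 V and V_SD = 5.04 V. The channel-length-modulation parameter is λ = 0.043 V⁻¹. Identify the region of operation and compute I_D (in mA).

Saturation; I_D = 3.02 mA

V_ov = V_SG − |V_tp| = 1.4 − 0.454 = 0.946 V.
Since V_SD = 5.04 V ≥ V_ov = 0.946 V, the device is in saturation.
I_D = ½ k_p V_ov² (1 + λ V_SD) = 0.5 × 5.55 × 0.946² × (1 + 0.043 × 5.04) = 3.02 mA.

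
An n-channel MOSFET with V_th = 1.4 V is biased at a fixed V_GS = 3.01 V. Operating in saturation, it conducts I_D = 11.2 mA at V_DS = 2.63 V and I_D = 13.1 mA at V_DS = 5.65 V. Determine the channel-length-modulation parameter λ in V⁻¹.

With V_GS fixed, I_D ∝ (1 + λ V_DS) in saturation, so I_D2/I_D1 = (1 + λ V_DS2)/(1 + λ V_DS1).
13.1/11.2 = 1.17 = (1 + 5.65 λ)/(1 + 2.63 λ).
Solving: λ (I_D1 V_DS2 − I_D2 V_DS1) = I_D2 − I_D1, so λ = (13.1 − 11.2) / (11.2 × 5.65 − 13.1 × 2.63) = 1.9 / 28.8 = 0.0659 V⁻¹.

λ = 0.0659 V⁻¹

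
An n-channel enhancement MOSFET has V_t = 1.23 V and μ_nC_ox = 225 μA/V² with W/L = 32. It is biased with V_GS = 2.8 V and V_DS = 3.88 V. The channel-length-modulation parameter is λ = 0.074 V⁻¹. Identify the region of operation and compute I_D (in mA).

k_n = μ_nC_ox · (W/L) = 7.2 mA/V².
V_ov = V_GS − V_t = 2.8 − 1.23 = 1.57 V.
Since V_DS = 3.88 V ≥ V_ov = 1.57 V, the device is in saturation.
I_D = ½ k_n V_ov² (1 + λ V_DS) = 0.5 × 7.2 × 1.57² × (1 + 0.074 × 3.88) = 11.4 mA.

Saturation; I_D = 11.4 mA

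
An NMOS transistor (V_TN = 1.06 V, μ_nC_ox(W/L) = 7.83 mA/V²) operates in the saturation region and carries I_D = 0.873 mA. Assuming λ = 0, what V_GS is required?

In saturation I_D = ½ k_n (V_GS − V_TN)², so V_GS − V_TN = √(2 I_D / k_n) = √(2 × 0.873 / 7.83) = 0.472 V.
V_GS = 1.06 + 0.472 = 1.53 V.

V_GS = 1.53 V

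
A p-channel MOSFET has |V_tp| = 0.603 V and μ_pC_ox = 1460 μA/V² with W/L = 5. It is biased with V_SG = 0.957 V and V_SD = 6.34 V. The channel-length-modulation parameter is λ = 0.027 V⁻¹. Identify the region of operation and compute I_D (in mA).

Saturation; I_D = 0.536 mA

k_p = μ_pC_ox · (W/L) = 7.3 mA/V².
V_ov = V_SG − |V_tp| = 0.957 − 0.603 = 0.354 V.
Since V_SD = 6.34 V ≥ V_ov = 0.354 V, the device is in saturation.
I_D = ½ k_p V_ov² (1 + λ V_SD) = 0.5 × 7.3 × 0.354² × (1 + 0.027 × 6.34) = 0.536 mA.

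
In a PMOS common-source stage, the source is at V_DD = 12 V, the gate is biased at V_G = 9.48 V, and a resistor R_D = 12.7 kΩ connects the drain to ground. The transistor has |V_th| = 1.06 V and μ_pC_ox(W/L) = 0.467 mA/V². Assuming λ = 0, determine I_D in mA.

I_D = 0.498 mA

V_SG = V_DD − V_G = 12 − 9.48 = 2.52 V, so V_ov = 2.52 − 1.06 = 1.46 V.
Assume saturation: I_D = ½ k_p V_ov² = 0.5 × 0.467 × 1.46² = 0.498 mA, giving V_SD = V_DD − I_D R_D = 12 − 0.498 × 12.7 = 5.68 V.
V_SD = 5.68 V ≥ V_ov = 1.46 V, confirming saturation.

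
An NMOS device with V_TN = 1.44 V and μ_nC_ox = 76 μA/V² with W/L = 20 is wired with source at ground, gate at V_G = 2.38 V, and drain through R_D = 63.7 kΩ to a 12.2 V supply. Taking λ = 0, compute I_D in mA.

I_D = 0.189 mA

V_GS = V_G = 2.38 V, so V_ov = 2.38 − 1.44 = 0.94 V.
k_n = μ_nC_ox · (W/L) = 1.52 mA/V².
Assume saturation: I_D = ½ k_n V_ov² = 0.5 × 1.52 × 0.94² = 0.672 mA, giving V_DS = V_DD − I_D R_D = 12.2 − 0.672 × 63.7 = -30.6 V.
But -30.6 V < V_ov = 0.94 V, so the device is actually in triode.
In triode I_D = k_n[V_ov V_DS − ½ V_DS²] and I_D = (V_DD − V_DS)/R_D. Equating: 48.4 V_DS² − 92.01 V_DS + 12.2 = 0, giving V_DS = 0.143 V (the root below V_ov).
I_D = (12.2 − 0.143) / 63.7 = 0.189 mA.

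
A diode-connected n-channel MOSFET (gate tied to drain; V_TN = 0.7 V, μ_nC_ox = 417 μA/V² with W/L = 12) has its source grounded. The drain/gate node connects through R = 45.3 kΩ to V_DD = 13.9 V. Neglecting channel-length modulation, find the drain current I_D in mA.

I_D = 0.284 mA

With gate tied to drain, V_GS = V_DS ≥ V_GS − V_TN, so the device is in saturation.
k_n = μ_nC_ox · (W/L) = 5.004 mA/V².
KCL at the drain: ½ k_n (V_GS − V_TN)² = (V_DD − V_GS)/R.
Let x = V_GS − 0.7. Then 113 x² + x − 13.2 = 0, giving x = 0.337 V (positive root), so V_GS = 1.04 V.
I_D = (V_DD − V_GS)/R = (13.9 − 1.04) / 45.3 = 0.284 mA.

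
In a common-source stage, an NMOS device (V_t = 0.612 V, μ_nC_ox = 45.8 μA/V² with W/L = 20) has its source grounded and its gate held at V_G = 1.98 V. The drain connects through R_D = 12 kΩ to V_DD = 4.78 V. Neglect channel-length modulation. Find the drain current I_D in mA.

I_D = 0.370 mA

V_GS = V_G = 1.98 V, so V_ov = 1.98 − 0.612 = 1.37 V.
k_n = μ_nC_ox · (W/L) = 0.916 mA/V².
Assume saturation: I_D = ½ k_n V_ov² = 0.5 × 0.916 × 1.37² = 0.857 mA, giving V_DS = V_DD − I_D R_D = 4.78 − 0.857 × 12 = -5.51 V.
But -5.51 V < V_ov = 1.37 V, so the device is actually in triode.
In triode I_D = k_n[V_ov V_DS − ½ V_DS²] and I_D = (V_DD − V_DS)/R_D. Equating: 5.5 V_DS² − 16.04 V_DS + 4.78 = 0, giving V_DS = 0.337 V (the root below V_ov).
I_D = (4.78 − 0.337) / 12 = 0.37 mA.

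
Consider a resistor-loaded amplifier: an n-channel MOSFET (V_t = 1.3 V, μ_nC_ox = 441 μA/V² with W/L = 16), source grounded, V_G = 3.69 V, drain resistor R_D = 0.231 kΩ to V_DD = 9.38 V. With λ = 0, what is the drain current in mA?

I_D = 20.2 mA

V_GS = V_G = 3.69 V, so V_ov = 3.69 − 1.3 = 2.39 V.
k_n = μ_nC_ox · (W/L) = 7.056 mA/V².
Assume saturation: I_D = ½ k_n V_ov² = 0.5 × 7.056 × 2.39² = 20.2 mA, giving V_DS = V_DD − I_D R_D = 9.38 − 20.2 × 0.231 = 4.72 V.
V_DS = 4.72 V ≥ V_ov = 2.39 V, confirming saturation.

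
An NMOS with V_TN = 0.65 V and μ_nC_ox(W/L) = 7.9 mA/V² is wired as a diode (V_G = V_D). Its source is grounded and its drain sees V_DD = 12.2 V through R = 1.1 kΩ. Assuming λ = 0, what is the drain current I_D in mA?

With gate tied to drain, V_GS = V_DS ≥ V_GS − V_TN, so the device is in saturation.
KCL at the drain: ½ k_n (V_GS − V_TN)² = (V_DD − V_GS)/R.
Let x = V_GS − 0.65. Then 4.35 x² + x − 11.55 = 0, giving x = 1.52 V (positive root), so V_GS = 2.17 V.
I_D = (V_DD − V_GS)/R = (12.2 − 2.17) / 1.1 = 9.12 mA.

I_D = 9.12 mA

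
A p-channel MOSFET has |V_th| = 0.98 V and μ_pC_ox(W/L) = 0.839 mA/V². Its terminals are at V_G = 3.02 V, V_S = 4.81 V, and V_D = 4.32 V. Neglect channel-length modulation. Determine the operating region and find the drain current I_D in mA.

Triode; I_D = 0.232 mA

V_SG = V_S − V_G = 4.81 − 3.02 = 1.79 V; V_SD = V_S − V_D = 4.81 − 4.32 = 0.49 V.
V_ov = V_SG − |V_th| = 1.79 − 0.98 = 0.81 V.
Since V_SD = 0.49 V < V_ov = 0.81 V, the device is in the triode region.
I_D = k_p [V_ov · V_SD − ½ V_SD²] = 0.839 × [0.81 × 0.49 − 0.5 × 0.49²] = 0.232 mA.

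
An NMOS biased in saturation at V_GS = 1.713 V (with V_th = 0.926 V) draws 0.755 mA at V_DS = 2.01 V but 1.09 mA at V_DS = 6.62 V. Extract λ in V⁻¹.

With V_GS fixed, I_D ∝ (1 + λ V_DS) in saturation, so I_D2/I_D1 = (1 + λ V_DS2)/(1 + λ V_DS1).
1.09/0.755 = 1.444 = (1 + 6.62 λ)/(1 + 2.01 λ).
Solving: λ (I_D1 V_DS2 − I_D2 V_DS1) = I_D2 − I_D1, so λ = (1.09 − 0.755) / (0.755 × 6.62 − 1.09 × 2.01) = 0.335 / 2.81 = 0.119 V⁻¹.

λ = 0.119 V⁻¹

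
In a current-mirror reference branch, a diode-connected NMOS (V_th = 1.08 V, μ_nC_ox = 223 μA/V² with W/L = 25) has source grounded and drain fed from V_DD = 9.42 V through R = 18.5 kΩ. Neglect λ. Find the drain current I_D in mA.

I_D = 0.430 mA

With gate tied to drain, V_GS = V_DS ≥ V_GS − V_th, so the device is in saturation.
k_n = μ_nC_ox · (W/L) = 5.575 mA/V².
KCL at the drain: ½ k_n (V_GS − V_th)² = (V_DD − V_GS)/R.
Let x = V_GS − 1.08. Then 51.6 x² + x − 8.34 = 0, giving x = 0.393 V (positive root), so V_GS = 1.47 V.
I_D = (V_DD − V_GS)/R = (9.42 − 1.47) / 18.5 = 0.43 mA.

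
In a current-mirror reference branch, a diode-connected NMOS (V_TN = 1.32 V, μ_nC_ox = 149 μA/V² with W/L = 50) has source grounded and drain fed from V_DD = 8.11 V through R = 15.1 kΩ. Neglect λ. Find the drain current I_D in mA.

I_D = 0.427 mA

With gate tied to drain, V_GS = V_DS ≥ V_GS − V_TN, so the device is in saturation.
k_n = μ_nC_ox · (W/L) = 7.45 mA/V².
KCL at the drain: ½ k_n (V_GS − V_TN)² = (V_DD − V_GS)/R.
Let x = V_GS − 1.32. Then 56.2 x² + x − 6.79 = 0, giving x = 0.339 V (positive root), so V_GS = 1.66 V.
I_D = (V_DD − V_GS)/R = (8.11 − 1.66) / 15.1 = 0.427 mA.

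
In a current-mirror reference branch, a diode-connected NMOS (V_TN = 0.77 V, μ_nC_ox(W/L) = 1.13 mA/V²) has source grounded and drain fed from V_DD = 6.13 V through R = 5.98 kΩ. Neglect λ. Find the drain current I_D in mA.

With gate tied to drain, V_GS = V_DS ≥ V_GS − V_TN, so the device is in saturation.
KCL at the drain: ½ k_n (V_GS − V_TN)² = (V_DD − V_GS)/R.
Let x = V_GS − 0.77. Then 3.38 x² + x − 5.36 = 0, giving x = 1.12 V (positive root), so V_GS = 1.89 V.
I_D = (V_DD − V_GS)/R = (6.13 − 1.89) / 5.98 = 0.709 mA.

I_D = 0.709 mA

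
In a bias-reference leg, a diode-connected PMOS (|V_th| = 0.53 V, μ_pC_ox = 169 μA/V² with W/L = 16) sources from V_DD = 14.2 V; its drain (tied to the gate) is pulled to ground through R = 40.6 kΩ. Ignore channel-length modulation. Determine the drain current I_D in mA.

With gate tied to drain, V_SG = V_SD ≥ V_SG − |V_th|, so the device is in saturation.
k_p = μ_pC_ox · (W/L) = 2.704 mA/V².
KCL at the drain: ½ k_p (V_SG − |V_th|)² = (V_DD − V_SG)/R.
Let x = V_SG − 0.53. Then 54.9 x² + x − 13.67 = 0, giving x = 0.49 V (positive root), so V_SG = 1.02 V.
I_D = (V_DD − V_SG)/R = (14.2 − 1.02) / 40.6 = 0.325 mA.

I_D = 0.325 mA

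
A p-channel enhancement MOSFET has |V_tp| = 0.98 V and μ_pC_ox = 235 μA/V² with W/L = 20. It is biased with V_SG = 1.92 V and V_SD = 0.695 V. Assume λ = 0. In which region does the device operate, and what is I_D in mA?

k_p = μ_pC_ox · (W/L) = 4.7 mA/V².
V_ov = V_SG − |V_tp| = 1.92 − 0.98 = 0.94 V.
Since V_SD = 0.695 V < V_ov = 0.94 V, the device is in the triode region.
I_D = k_p [V_ov · V_SD − ½ V_SD²] = 4.7 × [0.94 × 0.695 − 0.5 × 0.695²] = 1.94 mA.

Triode; I_D = 1.94 mA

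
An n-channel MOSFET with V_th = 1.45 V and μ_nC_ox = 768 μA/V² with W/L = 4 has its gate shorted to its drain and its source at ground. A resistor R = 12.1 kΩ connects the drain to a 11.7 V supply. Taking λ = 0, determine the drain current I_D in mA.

With gate tied to drain, V_GS = V_DS ≥ V_GS − V_th, so the device is in saturation.
k_n = μ_nC_ox · (W/L) = 3.072 mA/V².
KCL at the drain: ½ k_n (V_GS − V_th)² = (V_DD − V_GS)/R.
Let x = V_GS − 1.45. Then 18.6 x² + x − 10.25 = 0, giving x = 0.716 V (positive root), so V_GS = 2.17 V.
I_D = (V_DD − V_GS)/R = (11.7 − 2.17) / 12.1 = 0.788 mA.

I_D = 0.788 mA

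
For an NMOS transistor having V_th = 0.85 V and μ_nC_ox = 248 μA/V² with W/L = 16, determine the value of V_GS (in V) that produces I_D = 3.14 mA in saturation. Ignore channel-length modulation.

k_n = μ_nC_ox · (W/L) = 3.968 mA/V².
In saturation I_D = ½ k_n (V_GS − V_th)², so V_GS − V_th = √(2 I_D / k_n) = √(2 × 3.14 / 3.968) = 1.26 V.
V_GS = 0.85 + 1.26 = 2.11 V.

V_GS = 2.11 V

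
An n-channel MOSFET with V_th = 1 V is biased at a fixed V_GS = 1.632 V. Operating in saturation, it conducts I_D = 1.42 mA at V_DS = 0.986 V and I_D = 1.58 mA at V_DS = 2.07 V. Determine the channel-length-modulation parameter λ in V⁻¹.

λ = 0.116 V⁻¹

With V_GS fixed, I_D ∝ (1 + λ V_DS) in saturation, so I_D2/I_D1 = (1 + λ V_DS2)/(1 + λ V_DS1).
1.58/1.42 = 1.113 = (1 + 2.07 λ)/(1 + 0.986 λ).
Solving: λ (I_D1 V_DS2 − I_D2 V_DS1) = I_D2 − I_D1, so λ = (1.58 − 1.42) / (1.42 × 2.07 − 1.58 × 0.986) = 0.16 / 1.38 = 0.116 V⁻¹.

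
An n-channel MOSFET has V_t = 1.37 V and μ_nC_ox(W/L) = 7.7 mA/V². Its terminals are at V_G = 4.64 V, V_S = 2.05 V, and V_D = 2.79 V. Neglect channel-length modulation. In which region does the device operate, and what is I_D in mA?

V_GS = V_G − V_S = 4.64 − 2.05 = 2.59 V; V_DS = V_D − V_S = 2.79 − 2.05 = 0.74 V.
V_ov = V_GS − V_t = 2.59 − 1.37 = 1.22 V.
Since V_DS = 0.74 V < V_ov = 1.22 V, the device is in the triode region.
I_D = k_n [V_ov · V_DS − ½ V_DS²] = 7.7 × [1.22 × 0.74 − 0.5 × 0.74²] = 4.84 mA.

Triode; I_D = 4.84 mA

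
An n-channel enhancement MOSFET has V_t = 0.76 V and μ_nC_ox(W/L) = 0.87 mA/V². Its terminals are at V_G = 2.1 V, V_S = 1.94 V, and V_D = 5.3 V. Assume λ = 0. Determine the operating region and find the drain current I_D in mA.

V_GS = V_G − V_S = 2.1 − 1.94 = 0.16 V; V_DS = V_D − V_S = 5.3 − 1.94 = 3.36 V.
V_GS = 0.16 V < V_t = 0.76 V, so the transistor is in cutoff.

Cutoff; I_D = 0 mA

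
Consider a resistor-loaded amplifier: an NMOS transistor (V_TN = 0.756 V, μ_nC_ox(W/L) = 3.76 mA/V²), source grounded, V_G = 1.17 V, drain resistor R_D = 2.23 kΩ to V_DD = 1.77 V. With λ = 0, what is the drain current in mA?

V_GS = V_G = 1.17 V, so V_ov = 1.17 − 0.756 = 0.414 V.
Assume saturation: I_D = ½ k_n V_ov² = 0.5 × 3.76 × 0.414² = 0.322 mA, giving V_DS = V_DD − I_D R_D = 1.77 − 0.322 × 2.23 = 1.05 V.
V_DS = 1.05 V ≥ V_ov = 0.414 V, confirming saturation.

I_D = 0.322 mA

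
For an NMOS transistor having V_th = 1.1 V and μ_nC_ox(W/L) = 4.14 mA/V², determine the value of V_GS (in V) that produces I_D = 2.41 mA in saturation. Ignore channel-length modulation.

In saturation I_D = ½ k_n (V_GS − V_th)², so V_GS − V_th = √(2 I_D / k_n) = √(2 × 2.41 / 4.14) = 1.08 V.
V_GS = 1.1 + 1.08 = 2.18 V.

V_GS = 2.18 V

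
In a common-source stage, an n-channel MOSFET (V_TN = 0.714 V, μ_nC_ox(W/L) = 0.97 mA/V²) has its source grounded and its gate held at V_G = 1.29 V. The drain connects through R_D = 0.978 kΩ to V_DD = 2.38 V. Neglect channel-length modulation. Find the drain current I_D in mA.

V_GS = V_G = 1.29 V, so V_ov = 1.29 − 0.714 = 0.576 V.
Assume saturation: I_D = ½ k_n V_ov² = 0.5 × 0.97 × 0.576² = 0.161 mA, giving V_DS = V_DD − I_D R_D = 2.38 − 0.161 × 0.978 = 2.22 V.
V_DS = 2.22 V ≥ V_ov = 0.576 V, confirming saturation.

I_D = 0.161 mA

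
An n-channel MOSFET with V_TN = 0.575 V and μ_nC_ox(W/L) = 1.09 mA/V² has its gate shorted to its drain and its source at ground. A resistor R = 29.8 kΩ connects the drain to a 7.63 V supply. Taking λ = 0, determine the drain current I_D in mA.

With gate tied to drain, V_GS = V_DS ≥ V_GS − V_TN, so the device is in saturation.
KCL at the drain: ½ k_n (V_GS − V_TN)² = (V_DD − V_GS)/R.
Let x = V_GS − 0.575. Then 16.2 x² + x − 7.055 = 0, giving x = 0.629 V (positive root), so V_GS = 1.2 V.
I_D = (V_DD − V_GS)/R = (7.63 − 1.2) / 29.8 = 0.216 mA.

I_D = 0.216 mA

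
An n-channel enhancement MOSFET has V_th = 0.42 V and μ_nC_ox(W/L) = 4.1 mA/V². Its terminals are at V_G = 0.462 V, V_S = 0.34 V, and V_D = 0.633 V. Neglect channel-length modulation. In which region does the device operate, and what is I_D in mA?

V_GS = V_G − V_S = 0.462 − 0.34 = 0.122 V; V_DS = V_D − V_S = 0.633 − 0.34 = 0.293 V.
V_GS = 0.122 V < V_th = 0.42 V, so the transistor is in cutoff.

Cutoff; I_D = 0 mA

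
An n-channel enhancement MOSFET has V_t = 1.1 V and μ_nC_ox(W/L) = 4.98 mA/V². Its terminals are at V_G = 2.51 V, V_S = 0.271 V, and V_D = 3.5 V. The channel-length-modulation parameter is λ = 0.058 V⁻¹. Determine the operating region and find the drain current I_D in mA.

Saturation; I_D = 3.84 mA

V_GS = V_G − V_S = 2.51 − 0.271 = 2.24 V; V_DS = V_D − V_S = 3.5 − 0.271 = 3.23 V.
V_ov = V_GS − V_t = 2.24 − 1.1 = 1.14 V.
Since V_DS = 3.23 V ≥ V_ov = 1.14 V, the device is in saturation.
I_D = ½ k_n V_ov² (1 + λ V_DS) = 0.5 × 4.98 × 1.14² × (1 + 0.058 × 3.23) = 3.84 mA.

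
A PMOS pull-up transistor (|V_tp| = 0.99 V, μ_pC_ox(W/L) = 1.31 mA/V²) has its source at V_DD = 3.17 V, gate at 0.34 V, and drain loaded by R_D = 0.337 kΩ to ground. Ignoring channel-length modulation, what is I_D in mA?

I_D = 2.22 mA

V_SG = V_DD − V_G = 3.17 − 0.34 = 2.83 V, so V_ov = 2.83 − 0.99 = 1.84 V.
Assume saturation: I_D = ½ k_p V_ov² = 0.5 × 1.31 × 1.84² = 2.22 mA, giving V_SD = V_DD − I_D R_D = 3.17 − 2.22 × 0.337 = 2.42 V.
V_SD = 2.42 V ≥ V_ov = 1.84 V, confirming saturation.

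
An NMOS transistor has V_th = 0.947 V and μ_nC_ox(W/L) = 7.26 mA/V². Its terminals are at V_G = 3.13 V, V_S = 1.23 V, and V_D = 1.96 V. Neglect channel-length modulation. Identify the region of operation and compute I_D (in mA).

Triode; I_D = 3.12 mA

V_GS = V_G − V_S = 3.13 − 1.23 = 1.9 V; V_DS = V_D − V_S = 1.96 − 1.23 = 0.73 V.
V_ov = V_GS − V_th = 1.9 − 0.947 = 0.953 V.
Since V_DS = 0.73 V < V_ov = 0.953 V, the device is in the triode region.
I_D = k_n [V_ov · V_DS − ½ V_DS²] = 7.26 × [0.953 × 0.73 − 0.5 × 0.73²] = 3.12 mA.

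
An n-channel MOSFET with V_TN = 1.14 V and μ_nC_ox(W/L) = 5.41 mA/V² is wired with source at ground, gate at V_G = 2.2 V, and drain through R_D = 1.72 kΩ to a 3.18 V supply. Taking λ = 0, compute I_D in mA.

I_D = 1.65 mA

V_GS = V_G = 2.2 V, so V_ov = 2.2 − 1.14 = 1.06 V.
Assume saturation: I_D = ½ k_n V_ov² = 0.5 × 5.41 × 1.06² = 3.04 mA, giving V_DS = V_DD − I_D R_D = 3.18 − 3.04 × 1.72 = -2.05 V.
But -2.05 V < V_ov = 1.06 V, so the device is actually in triode.
In triode I_D = k_n[V_ov V_DS − ½ V_DS²] and I_D = (V_DD − V_DS)/R_D. Equating: 4.65 V_DS² − 10.86 V_DS + 3.18 = 0, giving V_DS = 0.343 V (the root below V_ov).
I_D = (3.18 − 0.343) / 1.72 = 1.65 mA.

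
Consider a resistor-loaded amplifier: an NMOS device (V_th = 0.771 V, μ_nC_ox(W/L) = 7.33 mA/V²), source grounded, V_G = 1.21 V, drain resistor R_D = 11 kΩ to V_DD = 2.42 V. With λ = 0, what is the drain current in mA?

V_GS = V_G = 1.21 V, so V_ov = 1.21 − 0.771 = 0.439 V.
Assume saturation: I_D = ½ k_n V_ov² = 0.5 × 7.33 × 0.439² = 0.706 mA, giving V_DS = V_DD − I_D R_D = 2.42 − 0.706 × 11 = -5.35 V.
But -5.35 V < V_ov = 0.439 V, so the device is actually in triode.
In triode I_D = k_n[V_ov V_DS − ½ V_DS²] and I_D = (V_DD − V_DS)/R_D. Equating: 40.3 V_DS² − 36.4 V_DS + 2.42 = 0, giving V_DS = 0.0723 V (the root below V_ov).
I_D = (2.42 − 0.0723) / 11 = 0.213 mA.

I_D = 0.213 mA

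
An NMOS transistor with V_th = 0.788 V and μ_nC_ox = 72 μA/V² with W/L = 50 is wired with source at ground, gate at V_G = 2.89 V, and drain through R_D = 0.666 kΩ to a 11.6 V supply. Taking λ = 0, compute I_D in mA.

I_D = 7.95 mA

V_GS = V_G = 2.89 V, so V_ov = 2.89 − 0.788 = 2.1 V.
k_n = μ_nC_ox · (W/L) = 3.6 mA/V².
Assume saturation: I_D = ½ k_n V_ov² = 0.5 × 3.6 × 2.1² = 7.95 mA, giving V_DS = V_DD − I_D R_D = 11.6 − 7.95 × 0.666 = 6.3 V.
V_DS = 6.3 V ≥ V_ov = 2.1 V, confirming saturation.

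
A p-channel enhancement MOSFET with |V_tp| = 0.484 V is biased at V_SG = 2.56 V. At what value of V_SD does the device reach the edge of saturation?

V_SD,sat = 2.08 V

The boundary between triode and saturation is V_SD = V_SG − |V_tp| = V_ov.
V_ov = 2.56 − 0.484 = 2.08 V.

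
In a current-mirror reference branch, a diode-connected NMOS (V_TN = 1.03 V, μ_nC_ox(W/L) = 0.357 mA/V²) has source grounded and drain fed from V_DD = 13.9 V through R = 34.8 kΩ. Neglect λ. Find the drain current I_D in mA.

I_D = 0.331 mA

With gate tied to drain, V_GS = V_DS ≥ V_GS − V_TN, so the device is in saturation.
KCL at the drain: ½ k_n (V_GS − V_TN)² = (V_DD − V_GS)/R.
Let x = V_GS − 1.03. Then 6.21 x² + x − 12.87 = 0, giving x = 1.36 V (positive root), so V_GS = 2.39 V.
I_D = (V_DD − V_GS)/R = (13.9 − 2.39) / 34.8 = 0.331 mA.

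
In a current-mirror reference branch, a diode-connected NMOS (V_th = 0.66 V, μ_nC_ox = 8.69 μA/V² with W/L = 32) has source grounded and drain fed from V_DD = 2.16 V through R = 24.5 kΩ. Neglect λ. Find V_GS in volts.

With gate tied to drain, V_GS = V_DS ≥ V_GS − V_th, so the device is in saturation.
k_n = μ_nC_ox · (W/L) = 0.2781 mA/V².
KCL at the drain: ½ k_n (V_GS − V_th)² = (V_DD − V_GS)/R.
Let x = V_GS − 0.66. Then 3.41 x² + x − 1.5 = 0, giving x = 0.533 V (positive root), so V_GS = 1.19 V.
I_D = (V_DD − V_GS)/R = (2.16 − 1.19) / 24.5 = 0.0395 mA.

V_GS = 1.19 V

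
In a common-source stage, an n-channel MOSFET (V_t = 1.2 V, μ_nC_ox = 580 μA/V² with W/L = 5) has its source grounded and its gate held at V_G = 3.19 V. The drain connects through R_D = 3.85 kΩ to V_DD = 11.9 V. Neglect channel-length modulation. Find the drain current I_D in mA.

V_GS = V_G = 3.19 V, so V_ov = 3.19 − 1.2 = 1.99 V.
k_n = μ_nC_ox · (W/L) = 2.9 mA/V².
Assume saturation: I_D = ½ k_n V_ov² = 0.5 × 2.9 × 1.99² = 5.74 mA, giving V_DS = V_DD − I_D R_D = 11.9 − 5.74 × 3.85 = -10.2 V.
But -10.2 V < V_ov = 1.99 V, so the device is actually in triode.
In triode I_D = k_n[V_ov V_DS − ½ V_DS²] and I_D = (V_DD − V_DS)/R_D. Equating: 5.58 V_DS² − 23.22 V_DS + 11.9 = 0, giving V_DS = 0.599 V (the root below V_ov).
I_D = (11.9 − 0.599) / 3.85 = 2.94 mA.

I_D = 2.94 mA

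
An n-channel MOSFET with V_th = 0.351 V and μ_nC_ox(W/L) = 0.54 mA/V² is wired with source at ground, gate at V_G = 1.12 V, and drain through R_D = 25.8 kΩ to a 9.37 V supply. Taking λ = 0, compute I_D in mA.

V_GS = V_G = 1.12 V, so V_ov = 1.12 − 0.351 = 0.769 V.
Assume saturation: I_D = ½ k_n V_ov² = 0.5 × 0.54 × 0.769² = 0.16 mA, giving V_DS = V_DD − I_D R_D = 9.37 − 0.16 × 25.8 = 5.25 V.
V_DS = 5.25 V ≥ V_ov = 0.769 V, confirming saturation.

I_D = 0.160 mA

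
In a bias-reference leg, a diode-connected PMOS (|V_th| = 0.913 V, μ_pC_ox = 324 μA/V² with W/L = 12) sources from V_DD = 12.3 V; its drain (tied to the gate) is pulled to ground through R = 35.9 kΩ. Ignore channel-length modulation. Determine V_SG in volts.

V_SG = 1.31 V

With gate tied to drain, V_SG = V_SD ≥ V_SG − |V_th|, so the device is in saturation.
k_p = μ_pC_ox · (W/L) = 3.888 mA/V².
KCL at the drain: ½ k_p (V_SG − |V_th|)² = (V_DD − V_SG)/R.
Let x = V_SG − 0.913. Then 69.8 x² + x − 11.39 = 0, giving x = 0.397 V (positive root), so V_SG = 1.31 V.
I_D = (V_DD − V_SG)/R = (12.3 − 1.31) / 35.9 = 0.306 mA.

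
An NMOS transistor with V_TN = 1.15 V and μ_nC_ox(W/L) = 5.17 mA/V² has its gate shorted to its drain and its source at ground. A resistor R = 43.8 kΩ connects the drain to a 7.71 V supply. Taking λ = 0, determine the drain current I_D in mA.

I_D = 0.144 mA

With gate tied to drain, V_GS = V_DS ≥ V_GS − V_TN, so the device is in saturation.
KCL at the drain: ½ k_n (V_GS − V_TN)² = (V_DD − V_GS)/R.
Let x = V_GS − 1.15. Then 113 x² + x − 6.56 = 0, giving x = 0.236 V (positive root), so V_GS = 1.39 V.
I_D = (V_DD − V_GS)/R = (7.71 − 1.39) / 43.8 = 0.144 mA.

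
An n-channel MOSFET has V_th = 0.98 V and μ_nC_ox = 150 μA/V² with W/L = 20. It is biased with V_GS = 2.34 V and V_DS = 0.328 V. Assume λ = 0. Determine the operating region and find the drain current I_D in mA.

Triode; I_D = 1.18 mA

k_n = μ_nC_ox · (W/L) = 3 mA/V².
V_ov = V_GS − V_th = 2.34 − 0.98 = 1.36 V.
Since V_DS = 0.328 V < V_ov = 1.36 V, the device is in the triode region.
I_D = k_n [V_ov · V_DS − ½ V_DS²] = 3 × [1.36 × 0.328 − 0.5 × 0.328²] = 1.18 mA.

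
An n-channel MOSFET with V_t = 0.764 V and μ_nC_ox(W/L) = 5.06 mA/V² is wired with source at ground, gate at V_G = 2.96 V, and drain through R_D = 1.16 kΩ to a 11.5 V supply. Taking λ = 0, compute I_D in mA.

V_GS = V_G = 2.96 V, so V_ov = 2.96 − 0.764 = 2.2 V.
Assume saturation: I_D = ½ k_n V_ov² = 0.5 × 5.06 × 2.2² = 12.2 mA, giving V_DS = V_DD − I_D R_D = 11.5 − 12.2 × 1.16 = -2.65 V.
But -2.65 V < V_ov = 2.2 V, so the device is actually in triode.
In triode I_D = k_n[V_ov V_DS − ½ V_DS²] and I_D = (V_DD − V_DS)/R_D. Equating: 2.93 V_DS² − 13.89 V_DS + 11.5 = 0, giving V_DS = 1.07 V (the root below V_ov).
I_D = (11.5 − 1.07) / 1.16 = 8.99 mA.

I_D = 8.99 mA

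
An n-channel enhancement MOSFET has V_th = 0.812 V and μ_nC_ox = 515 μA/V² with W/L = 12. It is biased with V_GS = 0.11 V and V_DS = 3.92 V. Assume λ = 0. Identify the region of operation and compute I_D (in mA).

V_GS = 0.11 V < V_th = 0.812 V, so the transistor is in cutoff.

Cutoff; I_D = 0 mA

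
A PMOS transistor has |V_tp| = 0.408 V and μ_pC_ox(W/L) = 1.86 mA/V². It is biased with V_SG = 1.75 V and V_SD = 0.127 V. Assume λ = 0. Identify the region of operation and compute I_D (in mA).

V_ov = V_SG − |V_tp| = 1.75 − 0.408 = 1.34 V.
Since V_SD = 0.127 V < V_ov = 1.34 V, the device is in the triode region.
I_D = k_p [V_ov · V_SD − ½ V_SD²] = 1.86 × [1.34 × 0.127 − 0.5 × 0.127²] = 0.302 mA.

Triode; I_D = 0.302 mA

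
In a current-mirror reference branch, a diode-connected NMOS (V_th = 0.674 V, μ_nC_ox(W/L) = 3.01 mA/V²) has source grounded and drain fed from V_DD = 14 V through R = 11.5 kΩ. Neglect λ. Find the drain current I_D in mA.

With gate tied to drain, V_GS = V_DS ≥ V_GS − V_th, so the device is in saturation.
KCL at the drain: ½ k_n (V_GS − V_th)² = (V_DD − V_GS)/R.
Let x = V_GS − 0.674. Then 17.3 x² + x − 13.33 = 0, giving x = 0.849 V (positive root), so V_GS = 1.52 V.
I_D = (V_DD − V_GS)/R = (14 − 1.52) / 11.5 = 1.08 mA.

I_D = 1.08 mA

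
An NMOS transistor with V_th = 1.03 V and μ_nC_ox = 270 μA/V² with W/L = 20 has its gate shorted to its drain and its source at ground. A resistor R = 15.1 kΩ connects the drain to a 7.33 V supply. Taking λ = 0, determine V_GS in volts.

With gate tied to drain, V_GS = V_DS ≥ V_GS − V_th, so the device is in saturation.
k_n = μ_nC_ox · (W/L) = 5.4 mA/V².
KCL at the drain: ½ k_n (V_GS − V_th)² = (V_DD − V_GS)/R.
Let x = V_GS − 1.03. Then 40.8 x² + x − 6.3 = 0, giving x = 0.381 V (positive root), so V_GS = 1.41 V.
I_D = (V_DD − V_GS)/R = (7.33 − 1.41) / 15.1 = 0.392 mA.

V_GS = 1.41 V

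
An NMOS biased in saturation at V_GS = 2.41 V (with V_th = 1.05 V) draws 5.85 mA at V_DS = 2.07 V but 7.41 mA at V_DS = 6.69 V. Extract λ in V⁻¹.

λ = 0.0656 V⁻¹

With V_GS fixed, I_D ∝ (1 + λ V_DS) in saturation, so I_D2/I_D1 = (1 + λ V_DS2)/(1 + λ V_DS1).
7.41/5.85 = 1.267 = (1 + 6.69 λ)/(1 + 2.07 λ).
Solving: λ (I_D1 V_DS2 − I_D2 V_DS1) = I_D2 − I_D1, so λ = (7.41 − 5.85) / (5.85 × 6.69 − 7.41 × 2.07) = 1.56 / 23.8 = 0.0656 V⁻¹.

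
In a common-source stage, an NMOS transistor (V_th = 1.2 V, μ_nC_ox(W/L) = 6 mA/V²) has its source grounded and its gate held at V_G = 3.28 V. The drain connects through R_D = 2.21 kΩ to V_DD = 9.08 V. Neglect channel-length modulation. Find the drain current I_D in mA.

V_GS = V_G = 3.28 V, so V_ov = 3.28 − 1.2 = 2.08 V.
Assume saturation: I_D = ½ k_n V_ov² = 0.5 × 6 × 2.08² = 13 mA, giving V_DS = V_DD − I_D R_D = 9.08 − 13 × 2.21 = -19.6 V.
But -19.6 V < V_ov = 2.08 V, so the device is actually in triode.
In triode I_D = k_n[V_ov V_DS − ½ V_DS²] and I_D = (V_DD − V_DS)/R_D. Equating: 6.63 V_DS² − 28.58 V_DS + 9.08 = 0, giving V_DS = 0.345 V (the root below V_ov).
I_D = (9.08 − 0.345) / 2.21 = 3.95 mA.

I_D = 3.95 mA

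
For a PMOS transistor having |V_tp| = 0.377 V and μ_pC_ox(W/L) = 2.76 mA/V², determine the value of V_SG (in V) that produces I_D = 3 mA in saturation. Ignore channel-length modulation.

In saturation I_D = ½ k_p (V_SG − |V_tp|)², so V_SG − |V_tp| = √(2 I_D / k_p) = √(2 × 3 / 2.76) = 1.47 V.
V_SG = 0.377 + 1.47 = 1.85 V.

V_SG = 1.85 V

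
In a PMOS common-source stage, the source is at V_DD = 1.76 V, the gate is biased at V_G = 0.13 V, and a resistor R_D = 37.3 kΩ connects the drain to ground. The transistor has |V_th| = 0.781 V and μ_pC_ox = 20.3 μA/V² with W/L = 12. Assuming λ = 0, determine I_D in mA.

I_D = 0.0410 mA

V_SG = V_DD − V_G = 1.76 − 0.13 = 1.63 V, so V_ov = 1.63 − 0.781 = 0.849 V.
k_p = μ_pC_ox · (W/L) = 0.2436 mA/V².
Assume saturation: I_D = ½ k_p V_ov² = 0.5 × 0.2436 × 0.849² = 0.0878 mA, giving V_SD = V_DD − I_D R_D = 1.76 − 0.0878 × 37.3 = -1.51 V.
But -1.51 V < V_ov = 0.849 V, so the device is actually in triode.
In triode I_D = k_p[V_ov V_SD − ½ V_SD²] and I_D = (V_DD − V_SD)/R_D. Equating: 4.54 V_SD² − 8.714 V_SD + 1.76 = 0, giving V_SD = 0.229 V (the root below V_ov).
I_D = (1.76 − 0.229) / 37.3 = 0.041 mA.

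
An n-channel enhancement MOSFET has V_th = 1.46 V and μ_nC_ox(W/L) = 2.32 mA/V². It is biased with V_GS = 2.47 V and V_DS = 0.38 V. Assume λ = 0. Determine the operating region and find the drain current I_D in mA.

Triode; I_D = 0.723 mA

V_ov = V_GS − V_th = 2.47 − 1.46 = 1.01 V.
Since V_DS = 0.38 V < V_ov = 1.01 V, the device is in the triode region.
I_D = k_n [V_ov · V_DS − ½ V_DS²] = 2.32 × [1.01 × 0.38 − 0.5 × 0.38²] = 0.723 mA.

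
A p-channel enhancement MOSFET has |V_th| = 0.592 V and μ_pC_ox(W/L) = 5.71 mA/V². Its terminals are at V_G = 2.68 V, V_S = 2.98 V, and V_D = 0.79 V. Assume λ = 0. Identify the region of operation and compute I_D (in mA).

V_SG = V_S − V_G = 2.98 − 2.68 = 0.3 V; V_SD = V_S − V_D = 2.98 − 0.79 = 2.19 V.
V_SG = 0.3 V < |V_th| = 0.592 V, so the transistor is in cutoff.

Cutoff; I_D = 0 mA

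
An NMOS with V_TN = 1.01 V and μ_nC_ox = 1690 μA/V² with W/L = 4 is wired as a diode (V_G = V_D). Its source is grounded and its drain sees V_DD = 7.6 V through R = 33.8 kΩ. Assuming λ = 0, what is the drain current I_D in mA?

With gate tied to drain, V_GS = V_DS ≥ V_GS − V_TN, so the device is in saturation.
k_n = μ_nC_ox · (W/L) = 6.76 mA/V².
KCL at the drain: ½ k_n (V_GS − V_TN)² = (V_DD − V_GS)/R.
Let x = V_GS − 1.01. Then 114 x² + x − 6.59 = 0, giving x = 0.236 V (positive root), so V_GS = 1.25 V.
I_D = (V_DD − V_GS)/R = (7.6 − 1.25) / 33.8 = 0.188 mA.

I_D = 0.188 mA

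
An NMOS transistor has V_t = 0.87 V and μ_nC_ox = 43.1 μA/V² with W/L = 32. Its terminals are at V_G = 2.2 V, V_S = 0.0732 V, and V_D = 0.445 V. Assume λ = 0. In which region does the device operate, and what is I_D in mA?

Triode; I_D = 0.549 mA

V_GS = V_G − V_S = 2.2 − 0.0732 = 2.13 V; V_DS = V_D − V_S = 0.445 − 0.0732 = 0.372 V.
k_n = μ_nC_ox · (W/L) = 1.379 mA/V².
V_ov = V_GS − V_t = 2.13 − 0.87 = 1.26 V.
Since V_DS = 0.372 V < V_ov = 1.26 V, the device is in the triode region.
I_D = k_n [V_ov · V_DS − ½ V_DS²] = 1.379 × [1.26 × 0.372 − 0.5 × 0.372²] = 0.549 mA.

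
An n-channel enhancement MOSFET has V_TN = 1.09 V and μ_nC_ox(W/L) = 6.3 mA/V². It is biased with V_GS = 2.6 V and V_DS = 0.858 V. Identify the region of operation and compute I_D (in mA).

V_ov = V_GS − V_TN = 2.6 − 1.09 = 1.51 V.
Since V_DS = 0.858 V < V_ov = 1.51 V, the device is in the triode region.
I_D = k_n [V_ov · V_DS − ½ V_DS²] = 6.3 × [1.51 × 0.858 − 0.5 × 0.858²] = 5.84 mA.

Triode; I_D = 5.84 mA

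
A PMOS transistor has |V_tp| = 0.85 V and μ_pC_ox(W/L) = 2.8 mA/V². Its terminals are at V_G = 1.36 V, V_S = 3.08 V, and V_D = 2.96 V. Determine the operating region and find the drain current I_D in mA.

Triode; I_D = 0.272 mA

V_SG = V_S − V_G = 3.08 − 1.36 = 1.72 V; V_SD = V_S − V_D = 3.08 − 2.96 = 0.12 V.
V_ov = V_SG − |V_tp| = 1.72 − 0.85 = 0.87 V.
Since V_SD = 0.12 V < V_ov = 0.87 V, the device is in the triode region.
I_D = k_p [V_ov · V_SD − ½ V_SD²] = 2.8 × [0.87 × 0.12 − 0.5 × 0.12²] = 0.272 mA.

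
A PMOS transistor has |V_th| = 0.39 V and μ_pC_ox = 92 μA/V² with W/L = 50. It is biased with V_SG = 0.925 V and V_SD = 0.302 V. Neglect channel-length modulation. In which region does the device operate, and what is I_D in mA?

k_p = μ_pC_ox · (W/L) = 4.6 mA/V².
V_ov = V_SG − |V_th| = 0.925 − 0.39 = 0.535 V.
Since V_SD = 0.302 V < V_ov = 0.535 V, the device is in the triode region.
I_D = k_p [V_ov · V_SD − ½ V_SD²] = 4.6 × [0.535 × 0.302 − 0.5 × 0.302²] = 0.533 mA.

Triode; I_D = 0.533 mA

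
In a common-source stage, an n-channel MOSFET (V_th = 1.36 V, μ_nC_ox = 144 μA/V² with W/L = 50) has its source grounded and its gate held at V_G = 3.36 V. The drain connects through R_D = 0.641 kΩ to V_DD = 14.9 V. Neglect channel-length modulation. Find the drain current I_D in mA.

I_D = 14.4 mA

V_GS = V_G = 3.36 V, so V_ov = 3.36 − 1.36 = 2 V.
k_n = μ_nC_ox · (W/L) = 7.2 mA/V².
Assume saturation: I_D = ½ k_n V_ov² = 0.5 × 7.2 × 2² = 14.4 mA, giving V_DS = V_DD − I_D R_D = 14.9 − 14.4 × 0.641 = 5.67 V.
V_DS = 5.67 V ≥ V_ov = 2 V, confirming saturation.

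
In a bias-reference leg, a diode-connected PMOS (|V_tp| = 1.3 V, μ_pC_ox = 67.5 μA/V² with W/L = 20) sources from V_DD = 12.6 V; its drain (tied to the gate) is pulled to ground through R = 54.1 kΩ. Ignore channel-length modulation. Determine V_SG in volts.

V_SG = 1.84 V

With gate tied to drain, V_SG = V_SD ≥ V_SG − |V_tp|, so the device is in saturation.
k_p = μ_pC_ox · (W/L) = 1.35 mA/V².
KCL at the drain: ½ k_p (V_SG − |V_tp|)² = (V_DD − V_SG)/R.
Let x = V_SG − 1.3. Then 36.5 x² + x − 11.3 = 0, giving x = 0.543 V (positive root), so V_SG = 1.84 V.
I_D = (V_DD − V_SG)/R = (12.6 − 1.84) / 54.1 = 0.199 mA.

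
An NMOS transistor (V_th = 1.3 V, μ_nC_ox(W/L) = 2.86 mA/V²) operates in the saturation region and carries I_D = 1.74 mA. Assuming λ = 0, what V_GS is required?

V_GS = 2.40 V

In saturation I_D = ½ k_n (V_GS − V_th)², so V_GS − V_th = √(2 I_D / k_n) = √(2 × 1.74 / 2.86) = 1.1 V.
V_GS = 1.3 + 1.1 = 2.4 V.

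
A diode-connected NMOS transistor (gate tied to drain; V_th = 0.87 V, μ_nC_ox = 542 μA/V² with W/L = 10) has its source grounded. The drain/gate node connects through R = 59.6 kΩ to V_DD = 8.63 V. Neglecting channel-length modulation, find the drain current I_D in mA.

With gate tied to drain, V_GS = V_DS ≥ V_GS − V_th, so the device is in saturation.
k_n = μ_nC_ox · (W/L) = 5.42 mA/V².
KCL at the drain: ½ k_n (V_GS − V_th)² = (V_DD − V_GS)/R.
Let x = V_GS − 0.87. Then 162 x² + x − 7.76 = 0, giving x = 0.216 V (positive root), so V_GS = 1.09 V.
I_D = (V_DD − V_GS)/R = (8.63 − 1.09) / 59.6 = 0.127 mA.

I_D = 0.127 mA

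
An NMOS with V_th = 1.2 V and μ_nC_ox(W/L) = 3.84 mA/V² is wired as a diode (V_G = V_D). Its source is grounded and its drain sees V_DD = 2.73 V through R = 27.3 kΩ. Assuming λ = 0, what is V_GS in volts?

V_GS = 1.36 V

With gate tied to drain, V_GS = V_DS ≥ V_GS − V_th, so the device is in saturation.
KCL at the drain: ½ k_n (V_GS − V_th)² = (V_DD − V_GS)/R.
Let x = V_GS − 1.2. Then 52.4 x² + x − 1.53 = 0, giving x = 0.162 V (positive root), so V_GS = 1.36 V.
I_D = (V_DD − V_GS)/R = (2.73 − 1.36) / 27.3 = 0.0501 mA.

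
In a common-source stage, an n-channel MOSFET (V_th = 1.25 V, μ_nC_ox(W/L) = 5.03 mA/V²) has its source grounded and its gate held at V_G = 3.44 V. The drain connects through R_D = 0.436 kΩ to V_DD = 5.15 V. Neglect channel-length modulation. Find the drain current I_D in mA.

I_D = 9.23 mA

V_GS = V_G = 3.44 V, so V_ov = 3.44 − 1.25 = 2.19 V.
Assume saturation: I_D = ½ k_n V_ov² = 0.5 × 5.03 × 2.19² = 12.1 mA, giving V_DS = V_DD − I_D R_D = 5.15 − 12.1 × 0.436 = -0.109 V.
But -0.109 V < V_ov = 2.19 V, so the device is actually in triode.
In triode I_D = k_n[V_ov V_DS − ½ V_DS²] and I_D = (V_DD − V_DS)/R_D. Equating: 1.1 V_DS² − 5.803 V_DS + 5.15 = 0, giving V_DS = 1.13 V (the root below V_ov).
I_D = (5.15 − 1.13) / 0.436 = 9.23 mA.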